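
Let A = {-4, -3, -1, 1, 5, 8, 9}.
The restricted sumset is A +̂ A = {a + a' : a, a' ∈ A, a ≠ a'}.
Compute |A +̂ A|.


Restricted sumset: A +̂ A = {a + a' : a ∈ A, a' ∈ A, a ≠ a'}.
Equivalently, take A + A and drop any sum 2a that is achievable ONLY as a + a for a ∈ A (i.e. sums representable only with equal summands).
Enumerate pairs (a, a') with a < a' (symmetric, so each unordered pair gives one sum; this covers all a ≠ a'):
  -4 + -3 = -7
  -4 + -1 = -5
  -4 + 1 = -3
  -4 + 5 = 1
  -4 + 8 = 4
  -4 + 9 = 5
  -3 + -1 = -4
  -3 + 1 = -2
  -3 + 5 = 2
  -3 + 8 = 5
  -3 + 9 = 6
  -1 + 1 = 0
  -1 + 5 = 4
  -1 + 8 = 7
  -1 + 9 = 8
  1 + 5 = 6
  1 + 8 = 9
  1 + 9 = 10
  5 + 8 = 13
  5 + 9 = 14
  8 + 9 = 17
Collected distinct sums: {-7, -5, -4, -3, -2, 0, 1, 2, 4, 5, 6, 7, 8, 9, 10, 13, 14, 17}
|A +̂ A| = 18
(Reference bound: |A +̂ A| ≥ 2|A| - 3 for |A| ≥ 2, with |A| = 7 giving ≥ 11.)

|A +̂ A| = 18


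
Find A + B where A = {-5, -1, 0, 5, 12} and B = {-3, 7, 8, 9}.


A + B = {a + b : a ∈ A, b ∈ B}.
Enumerate all |A|·|B| = 5·4 = 20 pairs (a, b) and collect distinct sums.
a = -5: -5+-3=-8, -5+7=2, -5+8=3, -5+9=4
a = -1: -1+-3=-4, -1+7=6, -1+8=7, -1+9=8
a = 0: 0+-3=-3, 0+7=7, 0+8=8, 0+9=9
a = 5: 5+-3=2, 5+7=12, 5+8=13, 5+9=14
a = 12: 12+-3=9, 12+7=19, 12+8=20, 12+9=21
Collecting distinct sums: A + B = {-8, -4, -3, 2, 3, 4, 6, 7, 8, 9, 12, 13, 14, 19, 20, 21}
|A + B| = 16

A + B = {-8, -4, -3, 2, 3, 4, 6, 7, 8, 9, 12, 13, 14, 19, 20, 21}


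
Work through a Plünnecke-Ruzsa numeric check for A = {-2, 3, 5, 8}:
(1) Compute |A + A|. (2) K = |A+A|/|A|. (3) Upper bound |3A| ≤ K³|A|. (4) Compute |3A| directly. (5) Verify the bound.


|A| = 4.
Step 1: Compute A + A by enumerating all 16 pairs.
A + A = {-4, 1, 3, 6, 8, 10, 11, 13, 16}, so |A + A| = 9.
Step 2: Doubling constant K = |A + A|/|A| = 9/4 = 9/4 ≈ 2.2500.
Step 3: Plünnecke-Ruzsa gives |3A| ≤ K³·|A| = (2.2500)³ · 4 ≈ 45.5625.
Step 4: Compute 3A = A + A + A directly by enumerating all triples (a,b,c) ∈ A³; |3A| = 16.
Step 5: Check 16 ≤ 45.5625? Yes ✓.

K = 9/4, Plünnecke-Ruzsa bound K³|A| ≈ 45.5625, |3A| = 16, inequality holds.


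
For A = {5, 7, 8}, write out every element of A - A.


A - A = {a - a' : a, a' ∈ A}.
Compute a - a' for each ordered pair (a, a'):
a = 5: 5-5=0, 5-7=-2, 5-8=-3
a = 7: 7-5=2, 7-7=0, 7-8=-1
a = 8: 8-5=3, 8-7=1, 8-8=0
Collecting distinct values (and noting 0 appears from a-a):
A - A = {-3, -2, -1, 0, 1, 2, 3}
|A - A| = 7

A - A = {-3, -2, -1, 0, 1, 2, 3}


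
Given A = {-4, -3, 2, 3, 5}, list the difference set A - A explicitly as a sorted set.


A - A = {a - a' : a, a' ∈ A}.
Compute a - a' for each ordered pair (a, a'):
a = -4: -4--4=0, -4--3=-1, -4-2=-6, -4-3=-7, -4-5=-9
a = -3: -3--4=1, -3--3=0, -3-2=-5, -3-3=-6, -3-5=-8
a = 2: 2--4=6, 2--3=5, 2-2=0, 2-3=-1, 2-5=-3
a = 3: 3--4=7, 3--3=6, 3-2=1, 3-3=0, 3-5=-2
a = 5: 5--4=9, 5--3=8, 5-2=3, 5-3=2, 5-5=0
Collecting distinct values (and noting 0 appears from a-a):
A - A = {-9, -8, -7, -6, -5, -3, -2, -1, 0, 1, 2, 3, 5, 6, 7, 8, 9}
|A - A| = 17

A - A = {-9, -8, -7, -6, -5, -3, -2, -1, 0, 1, 2, 3, 5, 6, 7, 8, 9}


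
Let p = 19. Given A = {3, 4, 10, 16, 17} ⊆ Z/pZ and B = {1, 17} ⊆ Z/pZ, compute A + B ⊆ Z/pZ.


Work in Z/19Z: reduce every sum a + b modulo 19.
Enumerate all 10 pairs:
a = 3: 3+1=4, 3+17=1
a = 4: 4+1=5, 4+17=2
a = 10: 10+1=11, 10+17=8
a = 16: 16+1=17, 16+17=14
a = 17: 17+1=18, 17+17=15
Distinct residues collected: {1, 2, 4, 5, 8, 11, 14, 15, 17, 18}
|A + B| = 10 (out of 19 total residues).

A + B = {1, 2, 4, 5, 8, 11, 14, 15, 17, 18}


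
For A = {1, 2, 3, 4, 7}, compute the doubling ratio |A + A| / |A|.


|A| = 5.
Compute A + A by enumerating all 25 pairs.
A + A = {2, 3, 4, 5, 6, 7, 8, 9, 10, 11, 14}, so |A + A| = 11.
K = |A + A| / |A| = 11/5 (already in lowest terms) ≈ 2.2000.
Reference: AP of size 5 gives K = 9/5 ≈ 1.8000; a fully generic set of size 5 gives K ≈ 3.0000.

|A| = 5, |A + A| = 11, K = 11/5.


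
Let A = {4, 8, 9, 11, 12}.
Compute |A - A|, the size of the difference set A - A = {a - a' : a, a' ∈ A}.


A - A = {a - a' : a, a' ∈ A}; |A| = 5.
Bounds: 2|A|-1 ≤ |A - A| ≤ |A|² - |A| + 1, i.e. 9 ≤ |A - A| ≤ 21.
Note: 0 ∈ A - A always (from a - a). The set is symmetric: if d ∈ A - A then -d ∈ A - A.
Enumerate nonzero differences d = a - a' with a > a' (then include -d):
Positive differences: {1, 2, 3, 4, 5, 7, 8}
Full difference set: {0} ∪ (positive diffs) ∪ (negative diffs).
|A - A| = 1 + 2·7 = 15 (matches direct enumeration: 15).

|A - A| = 15


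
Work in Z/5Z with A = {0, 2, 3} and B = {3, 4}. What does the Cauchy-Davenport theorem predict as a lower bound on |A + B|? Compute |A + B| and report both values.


Cauchy-Davenport: |A + B| ≥ min(p, |A| + |B| - 1) for A, B nonempty in Z/pZ.
|A| = 3, |B| = 2, p = 5.
CD lower bound = min(5, 3 + 2 - 1) = min(5, 4) = 4.
Compute A + B mod 5 directly:
a = 0: 0+3=3, 0+4=4
a = 2: 2+3=0, 2+4=1
a = 3: 3+3=1, 3+4=2
A + B = {0, 1, 2, 3, 4}, so |A + B| = 5.
Verify: 5 ≥ 4? Yes ✓.

CD lower bound = 4, actual |A + B| = 5.


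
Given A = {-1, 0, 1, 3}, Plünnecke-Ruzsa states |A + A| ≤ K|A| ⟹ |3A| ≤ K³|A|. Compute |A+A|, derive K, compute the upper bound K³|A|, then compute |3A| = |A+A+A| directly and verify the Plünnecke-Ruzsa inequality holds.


|A| = 4.
Step 1: Compute A + A by enumerating all 16 pairs.
A + A = {-2, -1, 0, 1, 2, 3, 4, 6}, so |A + A| = 8.
Step 2: Doubling constant K = |A + A|/|A| = 8/4 = 8/4 ≈ 2.0000.
Step 3: Plünnecke-Ruzsa gives |3A| ≤ K³·|A| = (2.0000)³ · 4 ≈ 32.0000.
Step 4: Compute 3A = A + A + A directly by enumerating all triples (a,b,c) ∈ A³; |3A| = 12.
Step 5: Check 12 ≤ 32.0000? Yes ✓.

K = 8/4, Plünnecke-Ruzsa bound K³|A| ≈ 32.0000, |3A| = 12, inequality holds.


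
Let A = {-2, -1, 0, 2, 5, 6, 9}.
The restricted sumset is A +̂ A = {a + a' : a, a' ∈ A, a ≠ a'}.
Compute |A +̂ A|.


Restricted sumset: A +̂ A = {a + a' : a ∈ A, a' ∈ A, a ≠ a'}.
Equivalently, take A + A and drop any sum 2a that is achievable ONLY as a + a for a ∈ A (i.e. sums representable only with equal summands).
Enumerate pairs (a, a') with a < a' (symmetric, so each unordered pair gives one sum; this covers all a ≠ a'):
  -2 + -1 = -3
  -2 + 0 = -2
  -2 + 2 = 0
  -2 + 5 = 3
  -2 + 6 = 4
  -2 + 9 = 7
  -1 + 0 = -1
  -1 + 2 = 1
  -1 + 5 = 4
  -1 + 6 = 5
  -1 + 9 = 8
  0 + 2 = 2
  0 + 5 = 5
  0 + 6 = 6
  0 + 9 = 9
  2 + 5 = 7
  2 + 6 = 8
  2 + 9 = 11
  5 + 6 = 11
  5 + 9 = 14
  6 + 9 = 15
Collected distinct sums: {-3, -2, -1, 0, 1, 2, 3, 4, 5, 6, 7, 8, 9, 11, 14, 15}
|A +̂ A| = 16
(Reference bound: |A +̂ A| ≥ 2|A| - 3 for |A| ≥ 2, with |A| = 7 giving ≥ 11.)

|A +̂ A| = 16


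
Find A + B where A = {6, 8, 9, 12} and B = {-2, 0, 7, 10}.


A + B = {a + b : a ∈ A, b ∈ B}.
Enumerate all |A|·|B| = 4·4 = 16 pairs (a, b) and collect distinct sums.
a = 6: 6+-2=4, 6+0=6, 6+7=13, 6+10=16
a = 8: 8+-2=6, 8+0=8, 8+7=15, 8+10=18
a = 9: 9+-2=7, 9+0=9, 9+7=16, 9+10=19
a = 12: 12+-2=10, 12+0=12, 12+7=19, 12+10=22
Collecting distinct sums: A + B = {4, 6, 7, 8, 9, 10, 12, 13, 15, 16, 18, 19, 22}
|A + B| = 13

A + B = {4, 6, 7, 8, 9, 10, 12, 13, 15, 16, 18, 19, 22}


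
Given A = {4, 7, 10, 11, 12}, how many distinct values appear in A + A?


A + A = {a + a' : a, a' ∈ A}; |A| = 5.
General bounds: 2|A| - 1 ≤ |A + A| ≤ |A|(|A|+1)/2, i.e. 9 ≤ |A + A| ≤ 15.
Lower bound 2|A|-1 is attained iff A is an arithmetic progression.
Enumerate sums a + a' for a ≤ a' (symmetric, so this suffices):
a = 4: 4+4=8, 4+7=11, 4+10=14, 4+11=15, 4+12=16
a = 7: 7+7=14, 7+10=17, 7+11=18, 7+12=19
a = 10: 10+10=20, 10+11=21, 10+12=22
a = 11: 11+11=22, 11+12=23
a = 12: 12+12=24
Distinct sums: {8, 11, 14, 15, 16, 17, 18, 19, 20, 21, 22, 23, 24}
|A + A| = 13

|A + A| = 13


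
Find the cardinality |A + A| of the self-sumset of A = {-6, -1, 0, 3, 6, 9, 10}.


A + A = {a + a' : a, a' ∈ A}; |A| = 7.
General bounds: 2|A| - 1 ≤ |A + A| ≤ |A|(|A|+1)/2, i.e. 13 ≤ |A + A| ≤ 28.
Lower bound 2|A|-1 is attained iff A is an arithmetic progression.
Enumerate sums a + a' for a ≤ a' (symmetric, so this suffices):
a = -6: -6+-6=-12, -6+-1=-7, -6+0=-6, -6+3=-3, -6+6=0, -6+9=3, -6+10=4
a = -1: -1+-1=-2, -1+0=-1, -1+3=2, -1+6=5, -1+9=8, -1+10=9
a = 0: 0+0=0, 0+3=3, 0+6=6, 0+9=9, 0+10=10
a = 3: 3+3=6, 3+6=9, 3+9=12, 3+10=13
a = 6: 6+6=12, 6+9=15, 6+10=16
a = 9: 9+9=18, 9+10=19
a = 10: 10+10=20
Distinct sums: {-12, -7, -6, -3, -2, -1, 0, 2, 3, 4, 5, 6, 8, 9, 10, 12, 13, 15, 16, 18, 19, 20}
|A + A| = 22

|A + A| = 22


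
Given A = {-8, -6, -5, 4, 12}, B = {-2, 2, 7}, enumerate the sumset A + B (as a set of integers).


A + B = {a + b : a ∈ A, b ∈ B}.
Enumerate all |A|·|B| = 5·3 = 15 pairs (a, b) and collect distinct sums.
a = -8: -8+-2=-10, -8+2=-6, -8+7=-1
a = -6: -6+-2=-8, -6+2=-4, -6+7=1
a = -5: -5+-2=-7, -5+2=-3, -5+7=2
a = 4: 4+-2=2, 4+2=6, 4+7=11
a = 12: 12+-2=10, 12+2=14, 12+7=19
Collecting distinct sums: A + B = {-10, -8, -7, -6, -4, -3, -1, 1, 2, 6, 10, 11, 14, 19}
|A + B| = 14

A + B = {-10, -8, -7, -6, -4, -3, -1, 1, 2, 6, 10, 11, 14, 19}


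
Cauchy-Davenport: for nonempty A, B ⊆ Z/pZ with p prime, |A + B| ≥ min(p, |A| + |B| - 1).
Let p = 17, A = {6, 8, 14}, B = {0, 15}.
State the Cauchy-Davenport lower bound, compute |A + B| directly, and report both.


Cauchy-Davenport: |A + B| ≥ min(p, |A| + |B| - 1) for A, B nonempty in Z/pZ.
|A| = 3, |B| = 2, p = 17.
CD lower bound = min(17, 3 + 2 - 1) = min(17, 4) = 4.
Compute A + B mod 17 directly:
a = 6: 6+0=6, 6+15=4
a = 8: 8+0=8, 8+15=6
a = 14: 14+0=14, 14+15=12
A + B = {4, 6, 8, 12, 14}, so |A + B| = 5.
Verify: 5 ≥ 4? Yes ✓.

CD lower bound = 4, actual |A + B| = 5.


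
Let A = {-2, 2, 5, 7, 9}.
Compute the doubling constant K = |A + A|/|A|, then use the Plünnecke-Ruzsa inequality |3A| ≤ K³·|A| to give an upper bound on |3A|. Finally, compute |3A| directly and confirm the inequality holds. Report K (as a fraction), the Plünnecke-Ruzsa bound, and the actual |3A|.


|A| = 5.
Step 1: Compute A + A by enumerating all 25 pairs.
A + A = {-4, 0, 3, 4, 5, 7, 9, 10, 11, 12, 14, 16, 18}, so |A + A| = 13.
Step 2: Doubling constant K = |A + A|/|A| = 13/5 = 13/5 ≈ 2.6000.
Step 3: Plünnecke-Ruzsa gives |3A| ≤ K³·|A| = (2.6000)³ · 5 ≈ 87.8800.
Step 4: Compute 3A = A + A + A directly by enumerating all triples (a,b,c) ∈ A³; |3A| = 25.
Step 5: Check 25 ≤ 87.8800? Yes ✓.

K = 13/5, Plünnecke-Ruzsa bound K³|A| ≈ 87.8800, |3A| = 25, inequality holds.


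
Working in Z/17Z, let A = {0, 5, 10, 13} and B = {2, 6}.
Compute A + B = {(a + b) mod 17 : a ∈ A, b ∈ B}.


Work in Z/17Z: reduce every sum a + b modulo 17.
Enumerate all 8 pairs:
a = 0: 0+2=2, 0+6=6
a = 5: 5+2=7, 5+6=11
a = 10: 10+2=12, 10+6=16
a = 13: 13+2=15, 13+6=2
Distinct residues collected: {2, 6, 7, 11, 12, 15, 16}
|A + B| = 7 (out of 17 total residues).

A + B = {2, 6, 7, 11, 12, 15, 16}


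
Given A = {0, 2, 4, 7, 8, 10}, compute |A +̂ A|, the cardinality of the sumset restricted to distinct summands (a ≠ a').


Restricted sumset: A +̂ A = {a + a' : a ∈ A, a' ∈ A, a ≠ a'}.
Equivalently, take A + A and drop any sum 2a that is achievable ONLY as a + a for a ∈ A (i.e. sums representable only with equal summands).
Enumerate pairs (a, a') with a < a' (symmetric, so each unordered pair gives one sum; this covers all a ≠ a'):
  0 + 2 = 2
  0 + 4 = 4
  0 + 7 = 7
  0 + 8 = 8
  0 + 10 = 10
  2 + 4 = 6
  2 + 7 = 9
  2 + 8 = 10
  2 + 10 = 12
  4 + 7 = 11
  4 + 8 = 12
  4 + 10 = 14
  7 + 8 = 15
  7 + 10 = 17
  8 + 10 = 18
Collected distinct sums: {2, 4, 6, 7, 8, 9, 10, 11, 12, 14, 15, 17, 18}
|A +̂ A| = 13
(Reference bound: |A +̂ A| ≥ 2|A| - 3 for |A| ≥ 2, with |A| = 6 giving ≥ 9.)

|A +̂ A| = 13


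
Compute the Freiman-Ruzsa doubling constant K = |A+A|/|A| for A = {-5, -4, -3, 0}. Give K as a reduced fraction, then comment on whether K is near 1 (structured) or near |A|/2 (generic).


|A| = 4.
Compute A + A by enumerating all 16 pairs.
A + A = {-10, -9, -8, -7, -6, -5, -4, -3, 0}, so |A + A| = 9.
K = |A + A| / |A| = 9/4 (already in lowest terms) ≈ 2.2500.
Reference: AP of size 4 gives K = 7/4 ≈ 1.7500; a fully generic set of size 4 gives K ≈ 2.5000.

|A| = 4, |A + A| = 9, K = 9/4.


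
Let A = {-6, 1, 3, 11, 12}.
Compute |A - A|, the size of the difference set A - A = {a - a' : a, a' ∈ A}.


A - A = {a - a' : a, a' ∈ A}; |A| = 5.
Bounds: 2|A|-1 ≤ |A - A| ≤ |A|² - |A| + 1, i.e. 9 ≤ |A - A| ≤ 21.
Note: 0 ∈ A - A always (from a - a). The set is symmetric: if d ∈ A - A then -d ∈ A - A.
Enumerate nonzero differences d = a - a' with a > a' (then include -d):
Positive differences: {1, 2, 7, 8, 9, 10, 11, 17, 18}
Full difference set: {0} ∪ (positive diffs) ∪ (negative diffs).
|A - A| = 1 + 2·9 = 19 (matches direct enumeration: 19).

|A - A| = 19


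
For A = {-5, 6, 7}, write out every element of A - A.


A - A = {a - a' : a, a' ∈ A}.
Compute a - a' for each ordered pair (a, a'):
a = -5: -5--5=0, -5-6=-11, -5-7=-12
a = 6: 6--5=11, 6-6=0, 6-7=-1
a = 7: 7--5=12, 7-6=1, 7-7=0
Collecting distinct values (and noting 0 appears from a-a):
A - A = {-12, -11, -1, 0, 1, 11, 12}
|A - A| = 7

A - A = {-12, -11, -1, 0, 1, 11, 12}


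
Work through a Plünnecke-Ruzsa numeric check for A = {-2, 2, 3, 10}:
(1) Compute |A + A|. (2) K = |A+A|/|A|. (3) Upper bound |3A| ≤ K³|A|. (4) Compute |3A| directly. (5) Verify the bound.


|A| = 4.
Step 1: Compute A + A by enumerating all 16 pairs.
A + A = {-4, 0, 1, 4, 5, 6, 8, 12, 13, 20}, so |A + A| = 10.
Step 2: Doubling constant K = |A + A|/|A| = 10/4 = 10/4 ≈ 2.5000.
Step 3: Plünnecke-Ruzsa gives |3A| ≤ K³·|A| = (2.5000)³ · 4 ≈ 62.5000.
Step 4: Compute 3A = A + A + A directly by enumerating all triples (a,b,c) ∈ A³; |3A| = 19.
Step 5: Check 19 ≤ 62.5000? Yes ✓.

K = 10/4, Plünnecke-Ruzsa bound K³|A| ≈ 62.5000, |3A| = 19, inequality holds.


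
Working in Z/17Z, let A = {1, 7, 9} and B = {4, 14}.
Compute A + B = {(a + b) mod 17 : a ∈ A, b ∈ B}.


Work in Z/17Z: reduce every sum a + b modulo 17.
Enumerate all 6 pairs:
a = 1: 1+4=5, 1+14=15
a = 7: 7+4=11, 7+14=4
a = 9: 9+4=13, 9+14=6
Distinct residues collected: {4, 5, 6, 11, 13, 15}
|A + B| = 6 (out of 17 total residues).

A + B = {4, 5, 6, 11, 13, 15}


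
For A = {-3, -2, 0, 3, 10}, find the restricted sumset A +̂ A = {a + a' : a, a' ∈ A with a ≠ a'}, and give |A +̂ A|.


Restricted sumset: A +̂ A = {a + a' : a ∈ A, a' ∈ A, a ≠ a'}.
Equivalently, take A + A and drop any sum 2a that is achievable ONLY as a + a for a ∈ A (i.e. sums representable only with equal summands).
Enumerate pairs (a, a') with a < a' (symmetric, so each unordered pair gives one sum; this covers all a ≠ a'):
  -3 + -2 = -5
  -3 + 0 = -3
  -3 + 3 = 0
  -3 + 10 = 7
  -2 + 0 = -2
  -2 + 3 = 1
  -2 + 10 = 8
  0 + 3 = 3
  0 + 10 = 10
  3 + 10 = 13
Collected distinct sums: {-5, -3, -2, 0, 1, 3, 7, 8, 10, 13}
|A +̂ A| = 10
(Reference bound: |A +̂ A| ≥ 2|A| - 3 for |A| ≥ 2, with |A| = 5 giving ≥ 7.)

|A +̂ A| = 10


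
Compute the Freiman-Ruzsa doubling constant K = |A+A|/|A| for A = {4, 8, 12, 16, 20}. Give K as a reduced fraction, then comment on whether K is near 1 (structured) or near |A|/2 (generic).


|A| = 5.
Compute A + A by enumerating all 25 pairs.
A + A = {8, 12, 16, 20, 24, 28, 32, 36, 40}, so |A + A| = 9.
K = |A + A| / |A| = 9/5 (already in lowest terms) ≈ 1.8000.
Reference: AP of size 5 gives K = 9/5 ≈ 1.8000; a fully generic set of size 5 gives K ≈ 3.0000.

|A| = 5, |A + A| = 9, K = 9/5.


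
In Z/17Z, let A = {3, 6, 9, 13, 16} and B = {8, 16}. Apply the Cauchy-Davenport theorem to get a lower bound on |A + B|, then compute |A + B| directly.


Cauchy-Davenport: |A + B| ≥ min(p, |A| + |B| - 1) for A, B nonempty in Z/pZ.
|A| = 5, |B| = 2, p = 17.
CD lower bound = min(17, 5 + 2 - 1) = min(17, 6) = 6.
Compute A + B mod 17 directly:
a = 3: 3+8=11, 3+16=2
a = 6: 6+8=14, 6+16=5
a = 9: 9+8=0, 9+16=8
a = 13: 13+8=4, 13+16=12
a = 16: 16+8=7, 16+16=15
A + B = {0, 2, 4, 5, 7, 8, 11, 12, 14, 15}, so |A + B| = 10.
Verify: 10 ≥ 6? Yes ✓.

CD lower bound = 6, actual |A + B| = 10.


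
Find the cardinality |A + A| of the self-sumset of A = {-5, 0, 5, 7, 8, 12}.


A + A = {a + a' : a, a' ∈ A}; |A| = 6.
General bounds: 2|A| - 1 ≤ |A + A| ≤ |A|(|A|+1)/2, i.e. 11 ≤ |A + A| ≤ 21.
Lower bound 2|A|-1 is attained iff A is an arithmetic progression.
Enumerate sums a + a' for a ≤ a' (symmetric, so this suffices):
a = -5: -5+-5=-10, -5+0=-5, -5+5=0, -5+7=2, -5+8=3, -5+12=7
a = 0: 0+0=0, 0+5=5, 0+7=7, 0+8=8, 0+12=12
a = 5: 5+5=10, 5+7=12, 5+8=13, 5+12=17
a = 7: 7+7=14, 7+8=15, 7+12=19
a = 8: 8+8=16, 8+12=20
a = 12: 12+12=24
Distinct sums: {-10, -5, 0, 2, 3, 5, 7, 8, 10, 12, 13, 14, 15, 16, 17, 19, 20, 24}
|A + A| = 18

|A + A| = 18


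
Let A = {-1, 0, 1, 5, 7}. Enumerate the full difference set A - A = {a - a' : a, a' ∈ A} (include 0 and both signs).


A - A = {a - a' : a, a' ∈ A}.
Compute a - a' for each ordered pair (a, a'):
a = -1: -1--1=0, -1-0=-1, -1-1=-2, -1-5=-6, -1-7=-8
a = 0: 0--1=1, 0-0=0, 0-1=-1, 0-5=-5, 0-7=-7
a = 1: 1--1=2, 1-0=1, 1-1=0, 1-5=-4, 1-7=-6
a = 5: 5--1=6, 5-0=5, 5-1=4, 5-5=0, 5-7=-2
a = 7: 7--1=8, 7-0=7, 7-1=6, 7-5=2, 7-7=0
Collecting distinct values (and noting 0 appears from a-a):
A - A = {-8, -7, -6, -5, -4, -2, -1, 0, 1, 2, 4, 5, 6, 7, 8}
|A - A| = 15

A - A = {-8, -7, -6, -5, -4, -2, -1, 0, 1, 2, 4, 5, 6, 7, 8}


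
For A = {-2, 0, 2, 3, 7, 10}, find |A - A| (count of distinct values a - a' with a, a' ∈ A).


A - A = {a - a' : a, a' ∈ A}; |A| = 6.
Bounds: 2|A|-1 ≤ |A - A| ≤ |A|² - |A| + 1, i.e. 11 ≤ |A - A| ≤ 31.
Note: 0 ∈ A - A always (from a - a). The set is symmetric: if d ∈ A - A then -d ∈ A - A.
Enumerate nonzero differences d = a - a' with a > a' (then include -d):
Positive differences: {1, 2, 3, 4, 5, 7, 8, 9, 10, 12}
Full difference set: {0} ∪ (positive diffs) ∪ (negative diffs).
|A - A| = 1 + 2·10 = 21 (matches direct enumeration: 21).

|A - A| = 21


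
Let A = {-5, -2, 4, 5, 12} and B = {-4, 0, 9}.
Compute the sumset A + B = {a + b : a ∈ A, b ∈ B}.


A + B = {a + b : a ∈ A, b ∈ B}.
Enumerate all |A|·|B| = 5·3 = 15 pairs (a, b) and collect distinct sums.
a = -5: -5+-4=-9, -5+0=-5, -5+9=4
a = -2: -2+-4=-6, -2+0=-2, -2+9=7
a = 4: 4+-4=0, 4+0=4, 4+9=13
a = 5: 5+-4=1, 5+0=5, 5+9=14
a = 12: 12+-4=8, 12+0=12, 12+9=21
Collecting distinct sums: A + B = {-9, -6, -5, -2, 0, 1, 4, 5, 7, 8, 12, 13, 14, 21}
|A + B| = 14

A + B = {-9, -6, -5, -2, 0, 1, 4, 5, 7, 8, 12, 13, 14, 21}


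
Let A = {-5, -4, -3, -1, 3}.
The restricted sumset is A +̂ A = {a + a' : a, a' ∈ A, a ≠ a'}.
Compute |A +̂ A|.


Restricted sumset: A +̂ A = {a + a' : a ∈ A, a' ∈ A, a ≠ a'}.
Equivalently, take A + A and drop any sum 2a that is achievable ONLY as a + a for a ∈ A (i.e. sums representable only with equal summands).
Enumerate pairs (a, a') with a < a' (symmetric, so each unordered pair gives one sum; this covers all a ≠ a'):
  -5 + -4 = -9
  -5 + -3 = -8
  -5 + -1 = -6
  -5 + 3 = -2
  -4 + -3 = -7
  -4 + -1 = -5
  -4 + 3 = -1
  -3 + -1 = -4
  -3 + 3 = 0
  -1 + 3 = 2
Collected distinct sums: {-9, -8, -7, -6, -5, -4, -2, -1, 0, 2}
|A +̂ A| = 10
(Reference bound: |A +̂ A| ≥ 2|A| - 3 for |A| ≥ 2, with |A| = 5 giving ≥ 7.)

|A +̂ A| = 10


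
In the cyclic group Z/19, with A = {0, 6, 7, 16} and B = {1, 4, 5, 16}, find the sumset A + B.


Work in Z/19Z: reduce every sum a + b modulo 19.
Enumerate all 16 pairs:
a = 0: 0+1=1, 0+4=4, 0+5=5, 0+16=16
a = 6: 6+1=7, 6+4=10, 6+5=11, 6+16=3
a = 7: 7+1=8, 7+4=11, 7+5=12, 7+16=4
a = 16: 16+1=17, 16+4=1, 16+5=2, 16+16=13
Distinct residues collected: {1, 2, 3, 4, 5, 7, 8, 10, 11, 12, 13, 16, 17}
|A + B| = 13 (out of 19 total residues).

A + B = {1, 2, 3, 4, 5, 7, 8, 10, 11, 12, 13, 16, 17}


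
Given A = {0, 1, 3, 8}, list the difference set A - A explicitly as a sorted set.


A - A = {a - a' : a, a' ∈ A}.
Compute a - a' for each ordered pair (a, a'):
a = 0: 0-0=0, 0-1=-1, 0-3=-3, 0-8=-8
a = 1: 1-0=1, 1-1=0, 1-3=-2, 1-8=-7
a = 3: 3-0=3, 3-1=2, 3-3=0, 3-8=-5
a = 8: 8-0=8, 8-1=7, 8-3=5, 8-8=0
Collecting distinct values (and noting 0 appears from a-a):
A - A = {-8, -7, -5, -3, -2, -1, 0, 1, 2, 3, 5, 7, 8}
|A - A| = 13

A - A = {-8, -7, -5, -3, -2, -1, 0, 1, 2, 3, 5, 7, 8}


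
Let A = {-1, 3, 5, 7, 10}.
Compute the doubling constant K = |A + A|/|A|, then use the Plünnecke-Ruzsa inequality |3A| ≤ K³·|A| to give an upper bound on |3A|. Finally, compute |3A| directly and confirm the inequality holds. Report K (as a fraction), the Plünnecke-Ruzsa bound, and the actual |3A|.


|A| = 5.
Step 1: Compute A + A by enumerating all 25 pairs.
A + A = {-2, 2, 4, 6, 8, 9, 10, 12, 13, 14, 15, 17, 20}, so |A + A| = 13.
Step 2: Doubling constant K = |A + A|/|A| = 13/5 = 13/5 ≈ 2.6000.
Step 3: Plünnecke-Ruzsa gives |3A| ≤ K³·|A| = (2.6000)³ · 5 ≈ 87.8800.
Step 4: Compute 3A = A + A + A directly by enumerating all triples (a,b,c) ∈ A³; |3A| = 24.
Step 5: Check 24 ≤ 87.8800? Yes ✓.

K = 13/5, Plünnecke-Ruzsa bound K³|A| ≈ 87.8800, |3A| = 24, inequality holds.


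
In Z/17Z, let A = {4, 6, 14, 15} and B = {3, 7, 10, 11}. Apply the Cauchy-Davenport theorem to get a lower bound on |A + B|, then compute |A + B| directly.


Cauchy-Davenport: |A + B| ≥ min(p, |A| + |B| - 1) for A, B nonempty in Z/pZ.
|A| = 4, |B| = 4, p = 17.
CD lower bound = min(17, 4 + 4 - 1) = min(17, 7) = 7.
Compute A + B mod 17 directly:
a = 4: 4+3=7, 4+7=11, 4+10=14, 4+11=15
a = 6: 6+3=9, 6+7=13, 6+10=16, 6+11=0
a = 14: 14+3=0, 14+7=4, 14+10=7, 14+11=8
a = 15: 15+3=1, 15+7=5, 15+10=8, 15+11=9
A + B = {0, 1, 4, 5, 7, 8, 9, 11, 13, 14, 15, 16}, so |A + B| = 12.
Verify: 12 ≥ 7? Yes ✓.

CD lower bound = 7, actual |A + B| = 12.


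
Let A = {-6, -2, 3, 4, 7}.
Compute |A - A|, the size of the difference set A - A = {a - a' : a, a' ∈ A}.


A - A = {a - a' : a, a' ∈ A}; |A| = 5.
Bounds: 2|A|-1 ≤ |A - A| ≤ |A|² - |A| + 1, i.e. 9 ≤ |A - A| ≤ 21.
Note: 0 ∈ A - A always (from a - a). The set is symmetric: if d ∈ A - A then -d ∈ A - A.
Enumerate nonzero differences d = a - a' with a > a' (then include -d):
Positive differences: {1, 3, 4, 5, 6, 9, 10, 13}
Full difference set: {0} ∪ (positive diffs) ∪ (negative diffs).
|A - A| = 1 + 2·8 = 17 (matches direct enumeration: 17).

|A - A| = 17


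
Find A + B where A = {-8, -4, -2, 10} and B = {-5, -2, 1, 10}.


A + B = {a + b : a ∈ A, b ∈ B}.
Enumerate all |A|·|B| = 4·4 = 16 pairs (a, b) and collect distinct sums.
a = -8: -8+-5=-13, -8+-2=-10, -8+1=-7, -8+10=2
a = -4: -4+-5=-9, -4+-2=-6, -4+1=-3, -4+10=6
a = -2: -2+-5=-7, -2+-2=-4, -2+1=-1, -2+10=8
a = 10: 10+-5=5, 10+-2=8, 10+1=11, 10+10=20
Collecting distinct sums: A + B = {-13, -10, -9, -7, -6, -4, -3, -1, 2, 5, 6, 8, 11, 20}
|A + B| = 14

A + B = {-13, -10, -9, -7, -6, -4, -3, -1, 2, 5, 6, 8, 11, 20}


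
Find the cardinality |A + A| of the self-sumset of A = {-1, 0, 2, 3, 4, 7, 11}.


A + A = {a + a' : a, a' ∈ A}; |A| = 7.
General bounds: 2|A| - 1 ≤ |A + A| ≤ |A|(|A|+1)/2, i.e. 13 ≤ |A + A| ≤ 28.
Lower bound 2|A|-1 is attained iff A is an arithmetic progression.
Enumerate sums a + a' for a ≤ a' (symmetric, so this suffices):
a = -1: -1+-1=-2, -1+0=-1, -1+2=1, -1+3=2, -1+4=3, -1+7=6, -1+11=10
a = 0: 0+0=0, 0+2=2, 0+3=3, 0+4=4, 0+7=7, 0+11=11
a = 2: 2+2=4, 2+3=5, 2+4=6, 2+7=9, 2+11=13
a = 3: 3+3=6, 3+4=7, 3+7=10, 3+11=14
a = 4: 4+4=8, 4+7=11, 4+11=15
a = 7: 7+7=14, 7+11=18
a = 11: 11+11=22
Distinct sums: {-2, -1, 0, 1, 2, 3, 4, 5, 6, 7, 8, 9, 10, 11, 13, 14, 15, 18, 22}
|A + A| = 19

|A + A| = 19


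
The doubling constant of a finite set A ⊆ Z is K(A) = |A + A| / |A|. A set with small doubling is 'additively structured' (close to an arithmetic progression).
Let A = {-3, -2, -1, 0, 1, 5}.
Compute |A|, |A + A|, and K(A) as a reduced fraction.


|A| = 6.
Compute A + A by enumerating all 36 pairs.
A + A = {-6, -5, -4, -3, -2, -1, 0, 1, 2, 3, 4, 5, 6, 10}, so |A + A| = 14.
K = |A + A| / |A| = 14/6 = 7/3 ≈ 2.3333.
Reference: AP of size 6 gives K = 11/6 ≈ 1.8333; a fully generic set of size 6 gives K ≈ 3.5000.

|A| = 6, |A + A| = 14, K = 14/6 = 7/3.


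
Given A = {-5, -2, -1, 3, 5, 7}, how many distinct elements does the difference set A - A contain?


A - A = {a - a' : a, a' ∈ A}; |A| = 6.
Bounds: 2|A|-1 ≤ |A - A| ≤ |A|² - |A| + 1, i.e. 11 ≤ |A - A| ≤ 31.
Note: 0 ∈ A - A always (from a - a). The set is symmetric: if d ∈ A - A then -d ∈ A - A.
Enumerate nonzero differences d = a - a' with a > a' (then include -d):
Positive differences: {1, 2, 3, 4, 5, 6, 7, 8, 9, 10, 12}
Full difference set: {0} ∪ (positive diffs) ∪ (negative diffs).
|A - A| = 1 + 2·11 = 23 (matches direct enumeration: 23).

|A - A| = 23


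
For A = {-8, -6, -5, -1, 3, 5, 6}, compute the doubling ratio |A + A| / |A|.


|A| = 7.
Compute A + A by enumerating all 49 pairs.
A + A = {-16, -14, -13, -12, -11, -10, -9, -7, -6, -5, -3, -2, -1, 0, 1, 2, 4, 5, 6, 8, 9, 10, 11, 12}, so |A + A| = 24.
K = |A + A| / |A| = 24/7 (already in lowest terms) ≈ 3.4286.
Reference: AP of size 7 gives K = 13/7 ≈ 1.8571; a fully generic set of size 7 gives K ≈ 4.0000.

|A| = 7, |A + A| = 24, K = 24/7.


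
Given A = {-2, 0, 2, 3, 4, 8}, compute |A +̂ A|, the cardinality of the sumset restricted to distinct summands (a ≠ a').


Restricted sumset: A +̂ A = {a + a' : a ∈ A, a' ∈ A, a ≠ a'}.
Equivalently, take A + A and drop any sum 2a that is achievable ONLY as a + a for a ∈ A (i.e. sums representable only with equal summands).
Enumerate pairs (a, a') with a < a' (symmetric, so each unordered pair gives one sum; this covers all a ≠ a'):
  -2 + 0 = -2
  -2 + 2 = 0
  -2 + 3 = 1
  -2 + 4 = 2
  -2 + 8 = 6
  0 + 2 = 2
  0 + 3 = 3
  0 + 4 = 4
  0 + 8 = 8
  2 + 3 = 5
  2 + 4 = 6
  2 + 8 = 10
  3 + 4 = 7
  3 + 8 = 11
  4 + 8 = 12
Collected distinct sums: {-2, 0, 1, 2, 3, 4, 5, 6, 7, 8, 10, 11, 12}
|A +̂ A| = 13
(Reference bound: |A +̂ A| ≥ 2|A| - 3 for |A| ≥ 2, with |A| = 6 giving ≥ 9.)

|A +̂ A| = 13


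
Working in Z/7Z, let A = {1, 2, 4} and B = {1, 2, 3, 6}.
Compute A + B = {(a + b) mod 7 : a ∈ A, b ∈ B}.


Work in Z/7Z: reduce every sum a + b modulo 7.
Enumerate all 12 pairs:
a = 1: 1+1=2, 1+2=3, 1+3=4, 1+6=0
a = 2: 2+1=3, 2+2=4, 2+3=5, 2+6=1
a = 4: 4+1=5, 4+2=6, 4+3=0, 4+6=3
Distinct residues collected: {0, 1, 2, 3, 4, 5, 6}
|A + B| = 7 (out of 7 total residues).

A + B = {0, 1, 2, 3, 4, 5, 6}


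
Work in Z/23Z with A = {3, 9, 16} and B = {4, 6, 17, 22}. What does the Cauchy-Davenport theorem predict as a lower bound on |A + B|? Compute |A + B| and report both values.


Cauchy-Davenport: |A + B| ≥ min(p, |A| + |B| - 1) for A, B nonempty in Z/pZ.
|A| = 3, |B| = 4, p = 23.
CD lower bound = min(23, 3 + 4 - 1) = min(23, 6) = 6.
Compute A + B mod 23 directly:
a = 3: 3+4=7, 3+6=9, 3+17=20, 3+22=2
a = 9: 9+4=13, 9+6=15, 9+17=3, 9+22=8
a = 16: 16+4=20, 16+6=22, 16+17=10, 16+22=15
A + B = {2, 3, 7, 8, 9, 10, 13, 15, 20, 22}, so |A + B| = 10.
Verify: 10 ≥ 6? Yes ✓.

CD lower bound = 6, actual |A + B| = 10.


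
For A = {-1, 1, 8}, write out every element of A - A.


A - A = {a - a' : a, a' ∈ A}.
Compute a - a' for each ordered pair (a, a'):
a = -1: -1--1=0, -1-1=-2, -1-8=-9
a = 1: 1--1=2, 1-1=0, 1-8=-7
a = 8: 8--1=9, 8-1=7, 8-8=0
Collecting distinct values (and noting 0 appears from a-a):
A - A = {-9, -7, -2, 0, 2, 7, 9}
|A - A| = 7

A - A = {-9, -7, -2, 0, 2, 7, 9}


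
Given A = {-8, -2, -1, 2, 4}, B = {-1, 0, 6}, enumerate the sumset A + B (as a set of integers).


A + B = {a + b : a ∈ A, b ∈ B}.
Enumerate all |A|·|B| = 5·3 = 15 pairs (a, b) and collect distinct sums.
a = -8: -8+-1=-9, -8+0=-8, -8+6=-2
a = -2: -2+-1=-3, -2+0=-2, -2+6=4
a = -1: -1+-1=-2, -1+0=-1, -1+6=5
a = 2: 2+-1=1, 2+0=2, 2+6=8
a = 4: 4+-1=3, 4+0=4, 4+6=10
Collecting distinct sums: A + B = {-9, -8, -3, -2, -1, 1, 2, 3, 4, 5, 8, 10}
|A + B| = 12

A + B = {-9, -8, -3, -2, -1, 1, 2, 3, 4, 5, 8, 10}


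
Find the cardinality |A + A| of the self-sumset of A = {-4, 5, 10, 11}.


A + A = {a + a' : a, a' ∈ A}; |A| = 4.
General bounds: 2|A| - 1 ≤ |A + A| ≤ |A|(|A|+1)/2, i.e. 7 ≤ |A + A| ≤ 10.
Lower bound 2|A|-1 is attained iff A is an arithmetic progression.
Enumerate sums a + a' for a ≤ a' (symmetric, so this suffices):
a = -4: -4+-4=-8, -4+5=1, -4+10=6, -4+11=7
a = 5: 5+5=10, 5+10=15, 5+11=16
a = 10: 10+10=20, 10+11=21
a = 11: 11+11=22
Distinct sums: {-8, 1, 6, 7, 10, 15, 16, 20, 21, 22}
|A + A| = 10

|A + A| = 10


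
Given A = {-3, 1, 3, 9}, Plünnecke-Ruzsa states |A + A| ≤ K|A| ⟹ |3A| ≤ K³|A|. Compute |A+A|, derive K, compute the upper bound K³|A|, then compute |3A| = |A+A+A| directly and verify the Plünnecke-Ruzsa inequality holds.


|A| = 4.
Step 1: Compute A + A by enumerating all 16 pairs.
A + A = {-6, -2, 0, 2, 4, 6, 10, 12, 18}, so |A + A| = 9.
Step 2: Doubling constant K = |A + A|/|A| = 9/4 = 9/4 ≈ 2.2500.
Step 3: Plünnecke-Ruzsa gives |3A| ≤ K³·|A| = (2.2500)³ · 4 ≈ 45.5625.
Step 4: Compute 3A = A + A + A directly by enumerating all triples (a,b,c) ∈ A³; |3A| = 15.
Step 5: Check 15 ≤ 45.5625? Yes ✓.

K = 9/4, Plünnecke-Ruzsa bound K³|A| ≈ 45.5625, |3A| = 15, inequality holds.


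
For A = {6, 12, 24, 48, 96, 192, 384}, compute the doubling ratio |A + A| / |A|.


|A| = 7.
Compute A + A by enumerating all 49 pairs.
A + A = {12, 18, 24, 30, 36, 48, 54, 60, 72, 96, 102, 108, 120, 144, 192, 198, 204, 216, 240, 288, 384, 390, 396, 408, 432, 480, 576, 768}, so |A + A| = 28.
K = |A + A| / |A| = 28/7 = 4/1 ≈ 4.0000.
Reference: AP of size 7 gives K = 13/7 ≈ 1.8571; a fully generic set of size 7 gives K ≈ 4.0000.

|A| = 7, |A + A| = 28, K = 28/7 = 4/1.


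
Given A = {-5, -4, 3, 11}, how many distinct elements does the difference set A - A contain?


A - A = {a - a' : a, a' ∈ A}; |A| = 4.
Bounds: 2|A|-1 ≤ |A - A| ≤ |A|² - |A| + 1, i.e. 7 ≤ |A - A| ≤ 13.
Note: 0 ∈ A - A always (from a - a). The set is symmetric: if d ∈ A - A then -d ∈ A - A.
Enumerate nonzero differences d = a - a' with a > a' (then include -d):
Positive differences: {1, 7, 8, 15, 16}
Full difference set: {0} ∪ (positive diffs) ∪ (negative diffs).
|A - A| = 1 + 2·5 = 11 (matches direct enumeration: 11).

|A - A| = 11


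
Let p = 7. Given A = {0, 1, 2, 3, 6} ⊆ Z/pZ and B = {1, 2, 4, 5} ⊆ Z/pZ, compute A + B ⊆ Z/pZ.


Work in Z/7Z: reduce every sum a + b modulo 7.
Enumerate all 20 pairs:
a = 0: 0+1=1, 0+2=2, 0+4=4, 0+5=5
a = 1: 1+1=2, 1+2=3, 1+4=5, 1+5=6
a = 2: 2+1=3, 2+2=4, 2+4=6, 2+5=0
a = 3: 3+1=4, 3+2=5, 3+4=0, 3+5=1
a = 6: 6+1=0, 6+2=1, 6+4=3, 6+5=4
Distinct residues collected: {0, 1, 2, 3, 4, 5, 6}
|A + B| = 7 (out of 7 total residues).

A + B = {0, 1, 2, 3, 4, 5, 6}


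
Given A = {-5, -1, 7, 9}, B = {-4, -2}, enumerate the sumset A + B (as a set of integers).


A + B = {a + b : a ∈ A, b ∈ B}.
Enumerate all |A|·|B| = 4·2 = 8 pairs (a, b) and collect distinct sums.
a = -5: -5+-4=-9, -5+-2=-7
a = -1: -1+-4=-5, -1+-2=-3
a = 7: 7+-4=3, 7+-2=5
a = 9: 9+-4=5, 9+-2=7
Collecting distinct sums: A + B = {-9, -7, -5, -3, 3, 5, 7}
|A + B| = 7

A + B = {-9, -7, -5, -3, 3, 5, 7}


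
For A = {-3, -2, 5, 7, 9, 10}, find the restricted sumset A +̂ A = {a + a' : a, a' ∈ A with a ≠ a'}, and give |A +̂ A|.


Restricted sumset: A +̂ A = {a + a' : a ∈ A, a' ∈ A, a ≠ a'}.
Equivalently, take A + A and drop any sum 2a that is achievable ONLY as a + a for a ∈ A (i.e. sums representable only with equal summands).
Enumerate pairs (a, a') with a < a' (symmetric, so each unordered pair gives one sum; this covers all a ≠ a'):
  -3 + -2 = -5
  -3 + 5 = 2
  -3 + 7 = 4
  -3 + 9 = 6
  -3 + 10 = 7
  -2 + 5 = 3
  -2 + 7 = 5
  -2 + 9 = 7
  -2 + 10 = 8
  5 + 7 = 12
  5 + 9 = 14
  5 + 10 = 15
  7 + 9 = 16
  7 + 10 = 17
  9 + 10 = 19
Collected distinct sums: {-5, 2, 3, 4, 5, 6, 7, 8, 12, 14, 15, 16, 17, 19}
|A +̂ A| = 14
(Reference bound: |A +̂ A| ≥ 2|A| - 3 for |A| ≥ 2, with |A| = 6 giving ≥ 9.)

|A +̂ A| = 14


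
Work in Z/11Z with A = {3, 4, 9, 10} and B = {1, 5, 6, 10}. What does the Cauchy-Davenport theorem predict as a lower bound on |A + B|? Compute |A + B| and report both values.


Cauchy-Davenport: |A + B| ≥ min(p, |A| + |B| - 1) for A, B nonempty in Z/pZ.
|A| = 4, |B| = 4, p = 11.
CD lower bound = min(11, 4 + 4 - 1) = min(11, 7) = 7.
Compute A + B mod 11 directly:
a = 3: 3+1=4, 3+5=8, 3+6=9, 3+10=2
a = 4: 4+1=5, 4+5=9, 4+6=10, 4+10=3
a = 9: 9+1=10, 9+5=3, 9+6=4, 9+10=8
a = 10: 10+1=0, 10+5=4, 10+6=5, 10+10=9
A + B = {0, 2, 3, 4, 5, 8, 9, 10}, so |A + B| = 8.
Verify: 8 ≥ 7? Yes ✓.

CD lower bound = 7, actual |A + B| = 8.


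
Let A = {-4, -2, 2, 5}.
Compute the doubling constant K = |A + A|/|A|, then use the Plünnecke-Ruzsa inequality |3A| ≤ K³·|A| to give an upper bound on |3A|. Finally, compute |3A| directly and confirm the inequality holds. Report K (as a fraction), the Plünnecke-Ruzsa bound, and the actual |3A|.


|A| = 4.
Step 1: Compute A + A by enumerating all 16 pairs.
A + A = {-8, -6, -4, -2, 0, 1, 3, 4, 7, 10}, so |A + A| = 10.
Step 2: Doubling constant K = |A + A|/|A| = 10/4 = 10/4 ≈ 2.5000.
Step 3: Plünnecke-Ruzsa gives |3A| ≤ K³·|A| = (2.5000)³ · 4 ≈ 62.5000.
Step 4: Compute 3A = A + A + A directly by enumerating all triples (a,b,c) ∈ A³; |3A| = 18.
Step 5: Check 18 ≤ 62.5000? Yes ✓.

K = 10/4, Plünnecke-Ruzsa bound K³|A| ≈ 62.5000, |3A| = 18, inequality holds.


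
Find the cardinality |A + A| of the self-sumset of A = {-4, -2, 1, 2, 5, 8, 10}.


A + A = {a + a' : a, a' ∈ A}; |A| = 7.
General bounds: 2|A| - 1 ≤ |A + A| ≤ |A|(|A|+1)/2, i.e. 13 ≤ |A + A| ≤ 28.
Lower bound 2|A|-1 is attained iff A is an arithmetic progression.
Enumerate sums a + a' for a ≤ a' (symmetric, so this suffices):
a = -4: -4+-4=-8, -4+-2=-6, -4+1=-3, -4+2=-2, -4+5=1, -4+8=4, -4+10=6
a = -2: -2+-2=-4, -2+1=-1, -2+2=0, -2+5=3, -2+8=6, -2+10=8
a = 1: 1+1=2, 1+2=3, 1+5=6, 1+8=9, 1+10=11
a = 2: 2+2=4, 2+5=7, 2+8=10, 2+10=12
a = 5: 5+5=10, 5+8=13, 5+10=15
a = 8: 8+8=16, 8+10=18
a = 10: 10+10=20
Distinct sums: {-8, -6, -4, -3, -2, -1, 0, 1, 2, 3, 4, 6, 7, 8, 9, 10, 11, 12, 13, 15, 16, 18, 20}
|A + A| = 23

|A + A| = 23


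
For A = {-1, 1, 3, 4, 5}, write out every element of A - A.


A - A = {a - a' : a, a' ∈ A}.
Compute a - a' for each ordered pair (a, a'):
a = -1: -1--1=0, -1-1=-2, -1-3=-4, -1-4=-5, -1-5=-6
a = 1: 1--1=2, 1-1=0, 1-3=-2, 1-4=-3, 1-5=-4
a = 3: 3--1=4, 3-1=2, 3-3=0, 3-4=-1, 3-5=-2
a = 4: 4--1=5, 4-1=3, 4-3=1, 4-4=0, 4-5=-1
a = 5: 5--1=6, 5-1=4, 5-3=2, 5-4=1, 5-5=0
Collecting distinct values (and noting 0 appears from a-a):
A - A = {-6, -5, -4, -3, -2, -1, 0, 1, 2, 3, 4, 5, 6}
|A - A| = 13

A - A = {-6, -5, -4, -3, -2, -1, 0, 1, 2, 3, 4, 5, 6}


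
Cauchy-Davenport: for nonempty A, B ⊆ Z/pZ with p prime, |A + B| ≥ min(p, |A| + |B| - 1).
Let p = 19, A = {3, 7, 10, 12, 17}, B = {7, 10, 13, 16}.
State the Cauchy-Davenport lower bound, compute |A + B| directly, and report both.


Cauchy-Davenport: |A + B| ≥ min(p, |A| + |B| - 1) for A, B nonempty in Z/pZ.
|A| = 5, |B| = 4, p = 19.
CD lower bound = min(19, 5 + 4 - 1) = min(19, 8) = 8.
Compute A + B mod 19 directly:
a = 3: 3+7=10, 3+10=13, 3+13=16, 3+16=0
a = 7: 7+7=14, 7+10=17, 7+13=1, 7+16=4
a = 10: 10+7=17, 10+10=1, 10+13=4, 10+16=7
a = 12: 12+7=0, 12+10=3, 12+13=6, 12+16=9
a = 17: 17+7=5, 17+10=8, 17+13=11, 17+16=14
A + B = {0, 1, 3, 4, 5, 6, 7, 8, 9, 10, 11, 13, 14, 16, 17}, so |A + B| = 15.
Verify: 15 ≥ 8? Yes ✓.

CD lower bound = 8, actual |A + B| = 15.


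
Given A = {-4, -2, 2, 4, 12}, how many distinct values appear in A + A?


A + A = {a + a' : a, a' ∈ A}; |A| = 5.
General bounds: 2|A| - 1 ≤ |A + A| ≤ |A|(|A|+1)/2, i.e. 9 ≤ |A + A| ≤ 15.
Lower bound 2|A|-1 is attained iff A is an arithmetic progression.
Enumerate sums a + a' for a ≤ a' (symmetric, so this suffices):
a = -4: -4+-4=-8, -4+-2=-6, -4+2=-2, -4+4=0, -4+12=8
a = -2: -2+-2=-4, -2+2=0, -2+4=2, -2+12=10
a = 2: 2+2=4, 2+4=6, 2+12=14
a = 4: 4+4=8, 4+12=16
a = 12: 12+12=24
Distinct sums: {-8, -6, -4, -2, 0, 2, 4, 6, 8, 10, 14, 16, 24}
|A + A| = 13

|A + A| = 13


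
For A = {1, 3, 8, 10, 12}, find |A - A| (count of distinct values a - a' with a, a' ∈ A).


A - A = {a - a' : a, a' ∈ A}; |A| = 5.
Bounds: 2|A|-1 ≤ |A - A| ≤ |A|² - |A| + 1, i.e. 9 ≤ |A - A| ≤ 21.
Note: 0 ∈ A - A always (from a - a). The set is symmetric: if d ∈ A - A then -d ∈ A - A.
Enumerate nonzero differences d = a - a' with a > a' (then include -d):
Positive differences: {2, 4, 5, 7, 9, 11}
Full difference set: {0} ∪ (positive diffs) ∪ (negative diffs).
|A - A| = 1 + 2·6 = 13 (matches direct enumeration: 13).

|A - A| = 13


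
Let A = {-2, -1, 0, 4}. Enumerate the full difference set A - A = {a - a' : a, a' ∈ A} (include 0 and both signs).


A - A = {a - a' : a, a' ∈ A}.
Compute a - a' for each ordered pair (a, a'):
a = -2: -2--2=0, -2--1=-1, -2-0=-2, -2-4=-6
a = -1: -1--2=1, -1--1=0, -1-0=-1, -1-4=-5
a = 0: 0--2=2, 0--1=1, 0-0=0, 0-4=-4
a = 4: 4--2=6, 4--1=5, 4-0=4, 4-4=0
Collecting distinct values (and noting 0 appears from a-a):
A - A = {-6, -5, -4, -2, -1, 0, 1, 2, 4, 5, 6}
|A - A| = 11

A - A = {-6, -5, -4, -2, -1, 0, 1, 2, 4, 5, 6}


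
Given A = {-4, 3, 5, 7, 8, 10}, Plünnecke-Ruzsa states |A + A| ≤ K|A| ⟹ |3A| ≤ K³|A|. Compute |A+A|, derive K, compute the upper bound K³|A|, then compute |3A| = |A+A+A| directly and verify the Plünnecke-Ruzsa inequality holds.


|A| = 6.
Step 1: Compute A + A by enumerating all 36 pairs.
A + A = {-8, -1, 1, 3, 4, 6, 8, 10, 11, 12, 13, 14, 15, 16, 17, 18, 20}, so |A + A| = 17.
Step 2: Doubling constant K = |A + A|/|A| = 17/6 = 17/6 ≈ 2.8333.
Step 3: Plünnecke-Ruzsa gives |3A| ≤ K³·|A| = (2.8333)³ · 6 ≈ 136.4722.
Step 4: Compute 3A = A + A + A directly by enumerating all triples (a,b,c) ∈ A³; |3A| = 31.
Step 5: Check 31 ≤ 136.4722? Yes ✓.

K = 17/6, Plünnecke-Ruzsa bound K³|A| ≈ 136.4722, |3A| = 31, inequality holds.


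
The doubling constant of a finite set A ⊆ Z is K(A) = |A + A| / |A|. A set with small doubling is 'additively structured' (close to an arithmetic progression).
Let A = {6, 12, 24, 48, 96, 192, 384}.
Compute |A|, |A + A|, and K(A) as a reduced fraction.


|A| = 7.
Compute A + A by enumerating all 49 pairs.
A + A = {12, 18, 24, 30, 36, 48, 54, 60, 72, 96, 102, 108, 120, 144, 192, 198, 204, 216, 240, 288, 384, 390, 396, 408, 432, 480, 576, 768}, so |A + A| = 28.
K = |A + A| / |A| = 28/7 = 4/1 ≈ 4.0000.
Reference: AP of size 7 gives K = 13/7 ≈ 1.8571; a fully generic set of size 7 gives K ≈ 4.0000.

|A| = 7, |A + A| = 28, K = 28/7 = 4/1.


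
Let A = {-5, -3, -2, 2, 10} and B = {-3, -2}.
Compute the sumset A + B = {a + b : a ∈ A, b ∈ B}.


A + B = {a + b : a ∈ A, b ∈ B}.
Enumerate all |A|·|B| = 5·2 = 10 pairs (a, b) and collect distinct sums.
a = -5: -5+-3=-8, -5+-2=-7
a = -3: -3+-3=-6, -3+-2=-5
a = -2: -2+-3=-5, -2+-2=-4
a = 2: 2+-3=-1, 2+-2=0
a = 10: 10+-3=7, 10+-2=8
Collecting distinct sums: A + B = {-8, -7, -6, -5, -4, -1, 0, 7, 8}
|A + B| = 9

A + B = {-8, -7, -6, -5, -4, -1, 0, 7, 8}


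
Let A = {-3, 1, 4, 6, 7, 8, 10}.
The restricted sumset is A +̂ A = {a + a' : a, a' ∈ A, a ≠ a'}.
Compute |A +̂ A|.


Restricted sumset: A +̂ A = {a + a' : a ∈ A, a' ∈ A, a ≠ a'}.
Equivalently, take A + A and drop any sum 2a that is achievable ONLY as a + a for a ∈ A (i.e. sums representable only with equal summands).
Enumerate pairs (a, a') with a < a' (symmetric, so each unordered pair gives one sum; this covers all a ≠ a'):
  -3 + 1 = -2
  -3 + 4 = 1
  -3 + 6 = 3
  -3 + 7 = 4
  -3 + 8 = 5
  -3 + 10 = 7
  1 + 4 = 5
  1 + 6 = 7
  1 + 7 = 8
  1 + 8 = 9
  1 + 10 = 11
  4 + 6 = 10
  4 + 7 = 11
  4 + 8 = 12
  4 + 10 = 14
  6 + 7 = 13
  6 + 8 = 14
  6 + 10 = 16
  7 + 8 = 15
  7 + 10 = 17
  8 + 10 = 18
Collected distinct sums: {-2, 1, 3, 4, 5, 7, 8, 9, 10, 11, 12, 13, 14, 15, 16, 17, 18}
|A +̂ A| = 17
(Reference bound: |A +̂ A| ≥ 2|A| - 3 for |A| ≥ 2, with |A| = 7 giving ≥ 11.)

|A +̂ A| = 17


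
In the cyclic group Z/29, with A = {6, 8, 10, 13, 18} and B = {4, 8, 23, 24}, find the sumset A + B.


Work in Z/29Z: reduce every sum a + b modulo 29.
Enumerate all 20 pairs:
a = 6: 6+4=10, 6+8=14, 6+23=0, 6+24=1
a = 8: 8+4=12, 8+8=16, 8+23=2, 8+24=3
a = 10: 10+4=14, 10+8=18, 10+23=4, 10+24=5
a = 13: 13+4=17, 13+8=21, 13+23=7, 13+24=8
a = 18: 18+4=22, 18+8=26, 18+23=12, 18+24=13
Distinct residues collected: {0, 1, 2, 3, 4, 5, 7, 8, 10, 12, 13, 14, 16, 17, 18, 21, 22, 26}
|A + B| = 18 (out of 29 total residues).

A + B = {0, 1, 2, 3, 4, 5, 7, 8, 10, 12, 13, 14, 16, 17, 18, 21, 22, 26}
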